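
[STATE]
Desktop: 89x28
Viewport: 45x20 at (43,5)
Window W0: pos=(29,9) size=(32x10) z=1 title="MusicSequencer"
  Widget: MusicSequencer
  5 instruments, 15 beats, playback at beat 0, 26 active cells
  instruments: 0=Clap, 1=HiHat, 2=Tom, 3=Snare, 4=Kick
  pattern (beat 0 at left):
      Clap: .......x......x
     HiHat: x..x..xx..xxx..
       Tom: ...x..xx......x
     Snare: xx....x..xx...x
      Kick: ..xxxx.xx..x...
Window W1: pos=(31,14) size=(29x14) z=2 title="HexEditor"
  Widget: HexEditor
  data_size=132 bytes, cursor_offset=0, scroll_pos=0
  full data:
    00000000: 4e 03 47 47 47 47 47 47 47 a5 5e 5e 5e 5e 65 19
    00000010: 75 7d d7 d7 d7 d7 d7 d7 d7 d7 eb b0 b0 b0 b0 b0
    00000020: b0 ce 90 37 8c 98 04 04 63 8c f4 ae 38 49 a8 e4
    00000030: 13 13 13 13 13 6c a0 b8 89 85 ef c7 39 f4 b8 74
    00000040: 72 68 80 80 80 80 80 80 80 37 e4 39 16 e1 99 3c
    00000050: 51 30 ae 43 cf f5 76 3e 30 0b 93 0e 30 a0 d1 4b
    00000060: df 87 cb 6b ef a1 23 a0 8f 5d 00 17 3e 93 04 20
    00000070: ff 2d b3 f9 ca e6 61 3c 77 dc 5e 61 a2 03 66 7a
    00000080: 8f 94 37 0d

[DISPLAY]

                                             
                                             
                                             
                                             
━━━━━━━━━━━━━━━━━┓                           
er               ┃                           
─────────────────┨                           
78901234         ┃                           
█······█         ┃                           
━━━━━━━━━━━━━━━━┓┃                           
                ┃┃                           
────────────────┨┃                           
E 03 47 47 47 47┃┃                           
5 7d d7 d7 d7 d7┃┛                           
0 ce 90 37 8c 98┃                            
3 13 13 13 13 6c┃                            
2 68 80 80 80 80┃                            
1 30 ae 43 cf f5┃                            
f 87 cb 6b ef a1┃                            
f 2d b3 f9 ca e6┃                            


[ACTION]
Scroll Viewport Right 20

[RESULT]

                                             
                                             
                                             
                                             
━━━━━━━━━━━━━━━━┓                            
r               ┃                            
────────────────┨                            
8901234         ┃                            
······█         ┃                            
━━━━━━━━━━━━━━━┓┃                            
               ┃┃                            
───────────────┨┃                            
 03 47 47 47 47┃┃                            
 7d d7 d7 d7 d7┃┛                            
 ce 90 37 8c 98┃                             
 13 13 13 13 6c┃                             
 68 80 80 80 80┃                             
 30 ae 43 cf f5┃                             
 87 cb 6b ef a1┃                             
 2d b3 f9 ca e6┃                             


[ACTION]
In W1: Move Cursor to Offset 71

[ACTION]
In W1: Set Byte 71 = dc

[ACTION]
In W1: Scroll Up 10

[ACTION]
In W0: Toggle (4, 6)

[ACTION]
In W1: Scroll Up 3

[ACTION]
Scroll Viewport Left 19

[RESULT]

                                             
                                             
                                             
                                             
    ┏━━━━━━━━━━━━━━━━━━━━━━━━━━━━━━┓         
    ┃ MusicSequencer               ┃         
    ┠──────────────────────────────┨         
    ┃      ▼12345678901234         ┃         
    ┃  Clap·······█······█         ┃         
    ┃ ┏━━━━━━━━━━━━━━━━━━━━━━━━━━━┓┃         
    ┃ ┃ HexEditor                 ┃┃         
    ┃ ┠───────────────────────────┨┃         
    ┃ ┃00000000  4e 03 47 47 47 47┃┃         
    ┗━┃00000010  75 7d d7 d7 d7 d7┃┛         
      ┃00000020  b0 ce 90 37 8c 98┃          
      ┃00000030  13 13 13 13 13 6c┃          
      ┃00000040  72 68 80 80 80 80┃          
      ┃00000050  51 30 ae 43 cf f5┃          
      ┃00000060  df 87 cb 6b ef a1┃          
      ┃00000070  ff 2d b3 f9 ca e6┃          


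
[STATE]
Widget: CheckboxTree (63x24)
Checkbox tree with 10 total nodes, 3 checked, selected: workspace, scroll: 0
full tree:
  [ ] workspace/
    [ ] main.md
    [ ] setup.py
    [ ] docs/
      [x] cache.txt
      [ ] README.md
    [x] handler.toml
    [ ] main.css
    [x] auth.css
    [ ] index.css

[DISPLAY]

>[-] workspace/                                                
   [ ] main.md                                                 
   [ ] setup.py                                                
   [-] docs/                                                   
     [x] cache.txt                                             
     [ ] README.md                                             
   [x] handler.toml                                            
   [ ] main.css                                                
   [x] auth.css                                                
   [ ] index.css                                               
                                                               
                                                               
                                                               
                                                               
                                                               
                                                               
                                                               
                                                               
                                                               
                                                               
                                                               
                                                               
                                                               
                                                               


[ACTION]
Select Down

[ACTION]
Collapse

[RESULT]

 [-] workspace/                                                
>  [ ] main.md                                                 
   [ ] setup.py                                                
   [-] docs/                                                   
     [x] cache.txt                                             
     [ ] README.md                                             
   [x] handler.toml                                            
   [ ] main.css                                                
   [x] auth.css                                                
   [ ] index.css                                               
                                                               
                                                               
                                                               
                                                               
                                                               
                                                               
                                                               
                                                               
                                                               
                                                               
                                                               
                                                               
                                                               
                                                               


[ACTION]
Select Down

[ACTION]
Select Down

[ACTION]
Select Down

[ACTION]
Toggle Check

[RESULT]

 [-] workspace/                                                
   [ ] main.md                                                 
   [ ] setup.py                                                
   [ ] docs/                                                   
>    [ ] cache.txt                                             
     [ ] README.md                                             
   [x] handler.toml                                            
   [ ] main.css                                                
   [x] auth.css                                                
   [ ] index.css                                               
                                                               
                                                               
                                                               
                                                               
                                                               
                                                               
                                                               
                                                               
                                                               
                                                               
                                                               
                                                               
                                                               
                                                               


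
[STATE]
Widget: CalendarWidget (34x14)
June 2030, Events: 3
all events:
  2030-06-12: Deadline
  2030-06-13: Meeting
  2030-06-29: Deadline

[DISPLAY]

            June 2030             
Mo Tu We Th Fr Sa Su              
                1  2              
 3  4  5  6  7  8  9              
10 11 12* 13* 14 15 16            
17 18 19 20 21 22 23              
24 25 26 27 28 29* 30             
                                  
                                  
                                  
                                  
                                  
                                  
                                  


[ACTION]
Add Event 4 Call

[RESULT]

            June 2030             
Mo Tu We Th Fr Sa Su              
                1  2              
 3  4*  5  6  7  8  9             
10 11 12* 13* 14 15 16            
17 18 19 20 21 22 23              
24 25 26 27 28 29* 30             
                                  
                                  
                                  
                                  
                                  
                                  
                                  


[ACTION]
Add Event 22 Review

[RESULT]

            June 2030             
Mo Tu We Th Fr Sa Su              
                1  2              
 3  4*  5  6  7  8  9             
10 11 12* 13* 14 15 16            
17 18 19 20 21 22* 23             
24 25 26 27 28 29* 30             
                                  
                                  
                                  
                                  
                                  
                                  
                                  


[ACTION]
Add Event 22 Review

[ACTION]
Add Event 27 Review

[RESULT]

            June 2030             
Mo Tu We Th Fr Sa Su              
                1  2              
 3  4*  5  6  7  8  9             
10 11 12* 13* 14 15 16            
17 18 19 20 21 22* 23             
24 25 26 27* 28 29* 30            
                                  
                                  
                                  
                                  
                                  
                                  
                                  


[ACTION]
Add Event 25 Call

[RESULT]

            June 2030             
Mo Tu We Th Fr Sa Su              
                1  2              
 3  4*  5  6  7  8  9             
10 11 12* 13* 14 15 16            
17 18 19 20 21 22* 23             
24 25* 26 27* 28 29* 30           
                                  
                                  
                                  
                                  
                                  
                                  
                                  


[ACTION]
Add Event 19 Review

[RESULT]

            June 2030             
Mo Tu We Th Fr Sa Su              
                1  2              
 3  4*  5  6  7  8  9             
10 11 12* 13* 14 15 16            
17 18 19* 20 21 22* 23            
24 25* 26 27* 28 29* 30           
                                  
                                  
                                  
                                  
                                  
                                  
                                  


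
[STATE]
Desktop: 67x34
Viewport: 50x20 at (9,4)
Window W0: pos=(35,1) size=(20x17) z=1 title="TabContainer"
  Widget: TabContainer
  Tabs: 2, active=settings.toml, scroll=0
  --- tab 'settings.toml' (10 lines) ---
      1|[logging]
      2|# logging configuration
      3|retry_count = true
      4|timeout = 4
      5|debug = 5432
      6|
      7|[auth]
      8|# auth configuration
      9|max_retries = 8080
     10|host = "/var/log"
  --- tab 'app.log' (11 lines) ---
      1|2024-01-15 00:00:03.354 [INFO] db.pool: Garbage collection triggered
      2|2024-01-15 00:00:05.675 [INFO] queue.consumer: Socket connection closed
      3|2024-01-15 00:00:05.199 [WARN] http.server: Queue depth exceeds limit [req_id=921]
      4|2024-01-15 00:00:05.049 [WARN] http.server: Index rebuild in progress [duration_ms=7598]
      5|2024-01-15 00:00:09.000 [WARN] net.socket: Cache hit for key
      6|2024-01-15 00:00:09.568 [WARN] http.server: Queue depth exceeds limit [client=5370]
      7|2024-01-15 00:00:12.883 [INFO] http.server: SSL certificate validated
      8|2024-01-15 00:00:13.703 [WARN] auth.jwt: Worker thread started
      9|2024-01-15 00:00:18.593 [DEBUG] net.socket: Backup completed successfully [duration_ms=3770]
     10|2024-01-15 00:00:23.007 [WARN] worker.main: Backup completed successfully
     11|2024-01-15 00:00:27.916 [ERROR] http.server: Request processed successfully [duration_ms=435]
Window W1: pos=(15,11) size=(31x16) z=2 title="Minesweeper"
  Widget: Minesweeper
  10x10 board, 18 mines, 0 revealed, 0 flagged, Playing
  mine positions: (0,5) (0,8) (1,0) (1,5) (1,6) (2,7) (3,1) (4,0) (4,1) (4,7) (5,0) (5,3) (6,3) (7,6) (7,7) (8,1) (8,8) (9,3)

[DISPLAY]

                          ┃[settings.toml]│ a┃    
                          ┃──────────────────┃    
                          ┃[logging]         ┃    
                          ┃# logging configur┃    
                          ┃retry_count = true┃    
                          ┃timeout = 4       ┃    
                          ┃debug = 5432      ┃    
      ┏━━━━━━━━━━━━━━━━━━━━━━━━━━━━━┓        ┃    
      ┃ Minesweeper                 ┃        ┃    
      ┠─────────────────────────────┨figurati┃    
      ┃■■■■■■■■■■                   ┃s = 8080┃    
      ┃■■■■■■■■■■                   ┃ar/log" ┃    
      ┃■■■■■■■■■■                   ┃        ┃    
      ┃■■■■■■■■■■                   ┃━━━━━━━━┛    
      ┃■■■■■■■■■■                   ┃             
      ┃■■■■■■■■■■                   ┃             
      ┃■■■■■■■■■■                   ┃             
      ┃■■■■■■■■■■                   ┃             
      ┃■■■■■■■■■■                   ┃             
      ┃■■■■■■■■■■                   ┃             


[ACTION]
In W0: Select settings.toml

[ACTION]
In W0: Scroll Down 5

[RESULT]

                          ┃[settings.toml]│ a┃    
                          ┃──────────────────┃    
                          ┃                  ┃    
                          ┃[auth]            ┃    
                          ┃# auth configurati┃    
                          ┃max_retries = 8080┃    
                          ┃host = "/var/log" ┃    
      ┏━━━━━━━━━━━━━━━━━━━━━━━━━━━━━┓        ┃    
      ┃ Minesweeper                 ┃        ┃    
      ┠─────────────────────────────┨        ┃    
      ┃■■■■■■■■■■                   ┃        ┃    
      ┃■■■■■■■■■■                   ┃        ┃    
      ┃■■■■■■■■■■                   ┃        ┃    
      ┃■■■■■■■■■■                   ┃━━━━━━━━┛    
      ┃■■■■■■■■■■                   ┃             
      ┃■■■■■■■■■■                   ┃             
      ┃■■■■■■■■■■                   ┃             
      ┃■■■■■■■■■■                   ┃             
      ┃■■■■■■■■■■                   ┃             
      ┃■■■■■■■■■■                   ┃             


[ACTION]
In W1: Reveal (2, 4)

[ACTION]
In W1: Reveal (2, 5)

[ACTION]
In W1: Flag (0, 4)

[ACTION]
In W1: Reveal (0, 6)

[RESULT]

                          ┃[settings.toml]│ a┃    
                          ┃──────────────────┃    
                          ┃                  ┃    
                          ┃[auth]            ┃    
                          ┃# auth configurati┃    
                          ┃max_retries = 8080┃    
                          ┃host = "/var/log" ┃    
      ┏━━━━━━━━━━━━━━━━━━━━━━━━━━━━━┓        ┃    
      ┃ Minesweeper                 ┃        ┃    
      ┠─────────────────────────────┨        ┃    
      ┃■■■■⚑■3■■■                   ┃        ┃    
      ┃■■■■■■■■■■                   ┃        ┃    
      ┃■■■■12■■■■                   ┃        ┃    
      ┃■■■■■■■■■■                   ┃━━━━━━━━┛    
      ┃■■■■■■■■■■                   ┃             
      ┃■■■■■■■■■■                   ┃             
      ┃■■■■■■■■■■                   ┃             
      ┃■■■■■■■■■■                   ┃             
      ┃■■■■■■■■■■                   ┃             
      ┃■■■■■■■■■■                   ┃             


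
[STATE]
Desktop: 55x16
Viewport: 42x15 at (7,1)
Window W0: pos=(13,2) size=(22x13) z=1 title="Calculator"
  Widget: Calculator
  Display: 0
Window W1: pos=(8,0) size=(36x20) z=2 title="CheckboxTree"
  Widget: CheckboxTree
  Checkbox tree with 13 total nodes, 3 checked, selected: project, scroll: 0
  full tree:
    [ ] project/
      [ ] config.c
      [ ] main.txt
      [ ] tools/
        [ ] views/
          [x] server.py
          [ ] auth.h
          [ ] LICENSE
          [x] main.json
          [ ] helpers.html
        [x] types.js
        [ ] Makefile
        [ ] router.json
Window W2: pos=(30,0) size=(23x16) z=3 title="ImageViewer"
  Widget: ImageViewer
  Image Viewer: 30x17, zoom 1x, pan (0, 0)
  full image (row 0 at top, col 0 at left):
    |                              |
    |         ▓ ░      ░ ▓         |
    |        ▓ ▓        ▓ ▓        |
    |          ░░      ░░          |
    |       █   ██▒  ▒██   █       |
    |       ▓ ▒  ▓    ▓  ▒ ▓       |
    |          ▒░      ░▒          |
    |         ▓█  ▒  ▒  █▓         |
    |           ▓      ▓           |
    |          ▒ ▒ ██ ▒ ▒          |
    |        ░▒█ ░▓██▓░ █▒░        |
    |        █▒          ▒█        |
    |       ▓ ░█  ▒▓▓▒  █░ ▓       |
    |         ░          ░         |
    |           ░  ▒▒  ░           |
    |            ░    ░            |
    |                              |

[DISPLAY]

 ┃ CheckboxTree        ┃ ImageViewer      
 ┠─────────────────────┠──────────────────
 ┃>[-] project/        ┃                  
 ┃   [ ] config.c      ┃         ▓ ░      
 ┃   [ ] main.txt      ┃        ▓ ▓       
 ┃   [-] tools/        ┃          ░░      
 ┃     [-] views/      ┃       █   ██▒  ▒█
 ┃       [x] server.py ┃       ▓ ▒  ▓    ▓
 ┃       [ ] auth.h    ┃          ▒░      
 ┃       [ ] LICENSE   ┃         ▓█  ▒  ▒ 
 ┃       [x] main.json ┃           ▓      
 ┃       [ ] helpers.ht┃          ▒ ▒ ██ ▒
 ┃     [x] types.js    ┃        ░▒█ ░▓██▓░
 ┃     [ ] Makefile    ┃        █▒        
 ┃     [ ] router.json ┗━━━━━━━━━━━━━━━━━━


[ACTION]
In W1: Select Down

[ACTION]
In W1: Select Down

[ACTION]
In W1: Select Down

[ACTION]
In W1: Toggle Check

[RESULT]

 ┃ CheckboxTree        ┃ ImageViewer      
 ┠─────────────────────┠──────────────────
 ┃ [-] project/        ┃                  
 ┃   [ ] config.c      ┃         ▓ ░      
 ┃   [ ] main.txt      ┃        ▓ ▓       
 ┃>  [x] tools/        ┃          ░░      
 ┃     [x] views/      ┃       █   ██▒  ▒█
 ┃       [x] server.py ┃       ▓ ▒  ▓    ▓
 ┃       [x] auth.h    ┃          ▒░      
 ┃       [x] LICENSE   ┃         ▓█  ▒  ▒ 
 ┃       [x] main.json ┃           ▓      
 ┃       [x] helpers.ht┃          ▒ ▒ ██ ▒
 ┃     [x] types.js    ┃        ░▒█ ░▓██▓░
 ┃     [x] Makefile    ┃        █▒        
 ┃     [x] router.json ┗━━━━━━━━━━━━━━━━━━


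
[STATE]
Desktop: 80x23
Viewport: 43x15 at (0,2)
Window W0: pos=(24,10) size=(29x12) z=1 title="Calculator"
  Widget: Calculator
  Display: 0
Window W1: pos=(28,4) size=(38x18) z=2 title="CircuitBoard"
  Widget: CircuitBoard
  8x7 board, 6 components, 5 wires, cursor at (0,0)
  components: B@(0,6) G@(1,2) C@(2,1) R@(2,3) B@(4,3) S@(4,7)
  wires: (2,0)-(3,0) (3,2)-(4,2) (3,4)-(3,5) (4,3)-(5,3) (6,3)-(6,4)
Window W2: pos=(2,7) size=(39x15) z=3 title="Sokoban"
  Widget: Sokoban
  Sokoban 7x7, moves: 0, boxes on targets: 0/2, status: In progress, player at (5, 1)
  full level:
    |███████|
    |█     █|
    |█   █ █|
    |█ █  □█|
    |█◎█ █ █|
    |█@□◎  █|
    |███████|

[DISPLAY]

                                           
                                           
                            ┏━━━━━━━━━━━━━━
                            ┃ CircuitBoard 
                            ┠──────────────
  ┏━━━━━━━━━━━━━━━━━━━━━━━━━━━━━━━━━━━━━┓ 5
  ┃ Sokoban                             ┃  
  ┠─────────────────────────────────────┨  
  ┃███████                              ┃G 
  ┃█     █                              ┃  
  ┃█   █ █                              ┃  
  ┃█ █  □█                              ┃  
  ┃█◎█ █ █                              ┃· 
  ┃█@□◎  █                              ┃│ 
  ┃███████                              ┃· 


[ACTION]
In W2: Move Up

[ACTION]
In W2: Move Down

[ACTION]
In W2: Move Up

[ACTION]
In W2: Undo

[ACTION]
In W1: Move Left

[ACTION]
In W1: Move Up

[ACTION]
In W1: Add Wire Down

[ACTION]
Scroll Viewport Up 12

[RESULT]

                                           
                                           
                                           
                                           
                            ┏━━━━━━━━━━━━━━
                            ┃ CircuitBoard 
                            ┠──────────────
  ┏━━━━━━━━━━━━━━━━━━━━━━━━━━━━━━━━━━━━━┓ 5
  ┃ Sokoban                             ┃  
  ┠─────────────────────────────────────┨  
  ┃███████                              ┃G 
  ┃█     █                              ┃  
  ┃█   █ █                              ┃  
  ┃█ █  □█                              ┃  
  ┃█◎█ █ █                              ┃· 


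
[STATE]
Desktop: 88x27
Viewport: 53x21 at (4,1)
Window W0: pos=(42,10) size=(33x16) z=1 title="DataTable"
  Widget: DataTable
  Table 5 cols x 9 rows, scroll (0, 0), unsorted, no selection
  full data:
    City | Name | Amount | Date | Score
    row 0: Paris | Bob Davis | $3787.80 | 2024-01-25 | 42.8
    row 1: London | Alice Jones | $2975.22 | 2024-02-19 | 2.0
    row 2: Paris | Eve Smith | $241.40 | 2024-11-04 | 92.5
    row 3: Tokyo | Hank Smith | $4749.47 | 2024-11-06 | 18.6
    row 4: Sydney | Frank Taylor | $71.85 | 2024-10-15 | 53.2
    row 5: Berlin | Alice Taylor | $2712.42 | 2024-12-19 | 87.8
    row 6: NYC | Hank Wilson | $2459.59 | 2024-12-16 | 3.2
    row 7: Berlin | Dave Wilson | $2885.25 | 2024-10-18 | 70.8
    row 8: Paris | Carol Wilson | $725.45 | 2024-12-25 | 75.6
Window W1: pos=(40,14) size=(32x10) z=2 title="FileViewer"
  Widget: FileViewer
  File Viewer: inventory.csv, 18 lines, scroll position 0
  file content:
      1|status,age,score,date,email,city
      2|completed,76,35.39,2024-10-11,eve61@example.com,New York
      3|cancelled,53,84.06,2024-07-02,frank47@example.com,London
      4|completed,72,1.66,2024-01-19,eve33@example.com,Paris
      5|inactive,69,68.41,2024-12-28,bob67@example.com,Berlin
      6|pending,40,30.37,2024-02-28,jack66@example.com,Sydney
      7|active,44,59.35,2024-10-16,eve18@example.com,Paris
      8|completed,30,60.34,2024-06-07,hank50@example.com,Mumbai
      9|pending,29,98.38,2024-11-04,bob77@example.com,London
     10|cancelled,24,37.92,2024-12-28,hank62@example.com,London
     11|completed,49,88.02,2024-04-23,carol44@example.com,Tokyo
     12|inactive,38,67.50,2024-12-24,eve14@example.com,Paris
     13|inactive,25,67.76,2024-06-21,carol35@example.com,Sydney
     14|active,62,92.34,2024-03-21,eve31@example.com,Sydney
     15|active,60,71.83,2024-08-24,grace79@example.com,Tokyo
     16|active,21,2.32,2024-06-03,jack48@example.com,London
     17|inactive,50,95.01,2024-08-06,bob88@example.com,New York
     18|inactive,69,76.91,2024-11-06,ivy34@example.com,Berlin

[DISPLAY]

                                                     
                                                     
                                                     
                                                     
                                                     
                                                     
                                                     
                                                     
                                                     
                                      ┏━━━━━━━━━━━━━━
                                      ┃ DataTable    
                                      ┠──────────────
                                      ┃City  │Name   
                                    ┏━━━━━━━━━━━━━━━━
                                    ┃ FileViewer     
                                    ┠────────────────
                                    ┃status,age,score
                                    ┃completed,76,35.
                                    ┃cancelled,53,84.
                                    ┃completed,72,1.6
                                    ┃inactive,69,68.4


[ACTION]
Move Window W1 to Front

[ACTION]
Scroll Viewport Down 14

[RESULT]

                                                     
                                                     
                                                     
                                                     
                                      ┏━━━━━━━━━━━━━━
                                      ┃ DataTable    
                                      ┠──────────────
                                      ┃City  │Name   
                                    ┏━━━━━━━━━━━━━━━━
                                    ┃ FileViewer     
                                    ┠────────────────
                                    ┃status,age,score
                                    ┃completed,76,35.
                                    ┃cancelled,53,84.
                                    ┃completed,72,1.6
                                    ┃inactive,69,68.4
                                    ┃pending,40,30.37
                                    ┗━━━━━━━━━━━━━━━━
                                      ┃              
                                      ┗━━━━━━━━━━━━━━
                                                     


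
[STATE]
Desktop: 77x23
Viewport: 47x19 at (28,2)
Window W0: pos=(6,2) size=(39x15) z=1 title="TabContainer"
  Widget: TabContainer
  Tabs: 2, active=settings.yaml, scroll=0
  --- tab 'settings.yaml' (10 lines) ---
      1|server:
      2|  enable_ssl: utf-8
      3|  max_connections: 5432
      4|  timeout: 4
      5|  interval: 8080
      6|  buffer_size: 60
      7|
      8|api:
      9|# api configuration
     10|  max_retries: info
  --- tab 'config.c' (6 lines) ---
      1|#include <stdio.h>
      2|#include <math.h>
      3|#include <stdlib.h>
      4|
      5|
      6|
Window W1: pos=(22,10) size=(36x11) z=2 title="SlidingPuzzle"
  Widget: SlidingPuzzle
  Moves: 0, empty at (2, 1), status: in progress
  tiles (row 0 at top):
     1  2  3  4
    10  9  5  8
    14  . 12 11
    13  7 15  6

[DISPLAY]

━━━━━━━━━━━━━━━━┓                              
                ┃                              
────────────────┨                              
ig.c            ┃                              
────────────────┃                              
                ┃                              
                ┃                              
32              ┃                              
━━━━━━━━━━━━━━━━━━━━━━━━━━━━━┓                 
ingPuzzle                    ┃                 
─────────────────────────────┨                 
┬────┬────┬────┐             ┃                 
│  2 │  3 │  4 │             ┃                 
┼────┼────┼────┤             ┃                 
│  9 │  5 │  8 │             ┃                 
┼────┼────┼────┤             ┃                 
│    │ 12 │ 11 │             ┃                 
┼────┼────┼────┤             ┃                 
━━━━━━━━━━━━━━━━━━━━━━━━━━━━━┛                 


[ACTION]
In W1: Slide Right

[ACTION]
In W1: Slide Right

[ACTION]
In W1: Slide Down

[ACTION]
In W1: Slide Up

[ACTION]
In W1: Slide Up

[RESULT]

━━━━━━━━━━━━━━━━┓                              
                ┃                              
────────────────┨                              
ig.c            ┃                              
────────────────┃                              
                ┃                              
                ┃                              
32              ┃                              
━━━━━━━━━━━━━━━━━━━━━━━━━━━━━┓                 
ingPuzzle                    ┃                 
─────────────────────────────┨                 
┬────┬────┬────┐             ┃                 
│  2 │  3 │  4 │             ┃                 
┼────┼────┼────┤             ┃                 
│  9 │  5 │  8 │             ┃                 
┼────┼────┼────┤             ┃                 
│ 14 │ 12 │ 11 │             ┃                 
┼────┼────┼────┤             ┃                 
━━━━━━━━━━━━━━━━━━━━━━━━━━━━━┛                 


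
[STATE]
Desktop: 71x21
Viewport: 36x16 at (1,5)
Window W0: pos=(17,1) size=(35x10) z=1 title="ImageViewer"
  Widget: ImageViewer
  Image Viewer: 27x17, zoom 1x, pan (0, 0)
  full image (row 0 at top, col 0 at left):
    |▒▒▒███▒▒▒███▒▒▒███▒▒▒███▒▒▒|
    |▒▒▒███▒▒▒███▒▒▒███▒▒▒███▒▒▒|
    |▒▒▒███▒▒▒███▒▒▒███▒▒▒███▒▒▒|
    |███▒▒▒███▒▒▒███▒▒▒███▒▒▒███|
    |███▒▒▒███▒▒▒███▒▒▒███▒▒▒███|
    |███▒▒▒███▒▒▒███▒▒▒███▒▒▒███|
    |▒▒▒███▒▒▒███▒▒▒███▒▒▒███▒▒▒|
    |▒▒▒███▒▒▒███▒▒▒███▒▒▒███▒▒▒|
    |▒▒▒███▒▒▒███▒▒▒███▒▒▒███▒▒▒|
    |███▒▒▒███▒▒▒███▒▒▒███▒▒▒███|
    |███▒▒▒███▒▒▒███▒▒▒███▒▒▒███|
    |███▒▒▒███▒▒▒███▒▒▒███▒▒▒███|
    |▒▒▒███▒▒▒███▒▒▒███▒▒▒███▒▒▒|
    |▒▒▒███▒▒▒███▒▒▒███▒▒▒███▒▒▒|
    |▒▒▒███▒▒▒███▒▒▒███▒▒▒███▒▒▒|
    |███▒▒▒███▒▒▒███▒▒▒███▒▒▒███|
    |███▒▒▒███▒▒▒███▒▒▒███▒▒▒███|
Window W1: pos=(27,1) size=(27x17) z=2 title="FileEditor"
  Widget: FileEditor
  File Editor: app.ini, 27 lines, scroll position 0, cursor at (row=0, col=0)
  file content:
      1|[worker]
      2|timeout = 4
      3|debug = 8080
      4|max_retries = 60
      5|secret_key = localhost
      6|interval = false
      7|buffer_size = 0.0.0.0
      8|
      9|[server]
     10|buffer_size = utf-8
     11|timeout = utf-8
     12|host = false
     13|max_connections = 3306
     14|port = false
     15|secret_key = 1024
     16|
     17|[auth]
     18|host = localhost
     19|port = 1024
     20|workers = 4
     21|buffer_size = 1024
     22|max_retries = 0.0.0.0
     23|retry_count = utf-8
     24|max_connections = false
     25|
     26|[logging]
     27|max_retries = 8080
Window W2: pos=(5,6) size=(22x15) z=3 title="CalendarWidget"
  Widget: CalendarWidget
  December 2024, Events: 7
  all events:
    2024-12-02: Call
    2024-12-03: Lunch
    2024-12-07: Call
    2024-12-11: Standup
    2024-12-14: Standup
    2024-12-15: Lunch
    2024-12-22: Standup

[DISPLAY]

                ┃▒▒▒███▒▒▒┃timeout =
    ┏━━━━━━━━━━━━━━━━━━━━┓┃debug = 8
    ┃ CalendarWidget     ┃┃max_retri
    ┠────────────────────┨┃secret_ke
    ┃   December 2024    ┃┃interval 
    ┃Mo Tu We Th Fr Sa Su┃┃buffer_si
    ┃                   1┃┃         
    ┃ 2*  3*  4  5  6  7*┃┃[server] 
    ┃ 9 10 11* 12 13 14* ┃┃buffer_si
    ┃16 17 18 19 20 21 22┃┃timeout =
    ┃23 24 25 26 27 28 29┃┃host = fa
    ┃30 31               ┃┃max_conne
    ┃                    ┃┗━━━━━━━━━
    ┃                    ┃          
    ┃                    ┃          
    ┗━━━━━━━━━━━━━━━━━━━━┛          


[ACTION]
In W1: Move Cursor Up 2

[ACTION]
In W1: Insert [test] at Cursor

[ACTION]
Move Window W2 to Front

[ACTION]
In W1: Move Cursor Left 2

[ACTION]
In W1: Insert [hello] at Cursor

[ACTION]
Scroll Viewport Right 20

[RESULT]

███▒▒▒┃timeout = 4             █┃   
━━━━━┓┃debug = 8080            ░┃   
     ┃┃max_retries = 60        ░┃   
─────┨┃secret_key = localhost  ░┃   
4    ┃┃interval = false        ░┃   
Sa Su┃┃buffer_size = 0.0.0.0   ░┃   
    1┃┃                        ░┃   
6  7*┃┃[server]                ░┃   
 14* ┃┃buffer_size = utf-8     ░┃   
21 22┃┃timeout = utf-8         ░┃   
28 29┃┃host = false            ░┃   
     ┃┃max_connections = 3306  ▼┃   
     ┃┗━━━━━━━━━━━━━━━━━━━━━━━━━┛   
     ┃                              
     ┃                              
━━━━━┛                              


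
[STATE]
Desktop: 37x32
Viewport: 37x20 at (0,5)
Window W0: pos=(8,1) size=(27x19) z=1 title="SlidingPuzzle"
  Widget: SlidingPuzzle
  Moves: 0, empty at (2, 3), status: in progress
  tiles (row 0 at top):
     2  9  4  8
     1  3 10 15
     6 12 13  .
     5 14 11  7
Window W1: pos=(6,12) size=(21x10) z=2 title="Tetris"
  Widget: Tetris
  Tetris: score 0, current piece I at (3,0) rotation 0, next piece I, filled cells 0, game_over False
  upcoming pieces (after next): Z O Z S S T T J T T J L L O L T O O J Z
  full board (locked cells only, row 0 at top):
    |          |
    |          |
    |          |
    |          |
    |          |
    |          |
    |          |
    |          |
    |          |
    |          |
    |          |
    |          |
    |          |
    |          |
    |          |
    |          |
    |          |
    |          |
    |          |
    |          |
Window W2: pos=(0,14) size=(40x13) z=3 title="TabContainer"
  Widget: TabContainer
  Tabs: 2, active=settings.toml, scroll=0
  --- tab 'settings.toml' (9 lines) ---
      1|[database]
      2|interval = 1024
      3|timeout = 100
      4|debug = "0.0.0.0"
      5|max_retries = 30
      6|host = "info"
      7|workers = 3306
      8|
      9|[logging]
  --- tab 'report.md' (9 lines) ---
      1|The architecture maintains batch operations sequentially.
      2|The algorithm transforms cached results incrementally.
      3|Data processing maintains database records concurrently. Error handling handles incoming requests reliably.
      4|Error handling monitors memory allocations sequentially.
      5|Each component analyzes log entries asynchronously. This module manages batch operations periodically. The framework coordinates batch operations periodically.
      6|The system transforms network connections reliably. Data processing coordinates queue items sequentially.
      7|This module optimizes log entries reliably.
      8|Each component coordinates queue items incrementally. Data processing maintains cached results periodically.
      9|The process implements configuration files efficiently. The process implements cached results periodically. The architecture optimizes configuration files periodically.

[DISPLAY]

        ┃│  2 │  9 │  4 │  8 │    ┃  
        ┃├────┼────┼────┼────┤    ┃  
        ┃│  1 │  3 │ 10 │ 15 │    ┃  
        ┃├────┼────┼────┼────┤    ┃  
        ┃│  6 │ 12 │ 13 │    │    ┃  
        ┃├────┼────┼────┼────┤    ┃  
        ┃│  5 │ 14 │ 11 │  7 │    ┃  
      ┏━━━━━━━━━━━━━━━━━━━┓──┘    ┃  
      ┃ Tetris            ┃       ┃  
┏━━━━━━━━━━━━━━━━━━━━━━━━━━━━━━━━━━━━
┃ TabContainer                       
┠────────────────────────────────────
┃[settings.toml]│ report.md          
┃────────────────────────────────────
┃[database]                          
┃interval = 1024                     
┃timeout = 100                       
┃debug = "0.0.0.0"                   
┃max_retries = 30                    
┃host = "info"                       


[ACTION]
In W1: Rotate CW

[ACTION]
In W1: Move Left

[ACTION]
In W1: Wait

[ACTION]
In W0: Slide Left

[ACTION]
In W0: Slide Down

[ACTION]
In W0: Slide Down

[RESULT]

        ┃│  2 │  9 │  4 │    │    ┃  
        ┃├────┼────┼────┼────┤    ┃  
        ┃│  1 │  3 │ 10 │  8 │    ┃  
        ┃├────┼────┼────┼────┤    ┃  
        ┃│  6 │ 12 │ 13 │ 15 │    ┃  
        ┃├────┼────┼────┼────┤    ┃  
        ┃│  5 │ 14 │ 11 │  7 │    ┃  
      ┏━━━━━━━━━━━━━━━━━━━┓──┘    ┃  
      ┃ Tetris            ┃       ┃  
┏━━━━━━━━━━━━━━━━━━━━━━━━━━━━━━━━━━━━
┃ TabContainer                       
┠────────────────────────────────────
┃[settings.toml]│ report.md          
┃────────────────────────────────────
┃[database]                          
┃interval = 1024                     
┃timeout = 100                       
┃debug = "0.0.0.0"                   
┃max_retries = 30                    
┃host = "info"                       
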